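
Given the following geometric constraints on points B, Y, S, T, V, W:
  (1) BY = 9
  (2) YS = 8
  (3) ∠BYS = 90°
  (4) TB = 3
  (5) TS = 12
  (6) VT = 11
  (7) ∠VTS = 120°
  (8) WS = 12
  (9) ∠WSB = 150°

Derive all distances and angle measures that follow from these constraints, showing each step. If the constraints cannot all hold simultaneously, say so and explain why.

The constraints are consistent.

Step 1: From BY = 9, YS = 8, and ∠BYS = 90°, by the law of cosines:
  BS² = BY² + YS² - 2·BY·YS·cos(90°) = 81 + 64 - 0 = 145
  BS = √145

Step 2: From ST = 12, TV = 11, and ∠STV = 120°, by the law of cosines:
  SV² = ST² + TV² - 2·ST·TV·cos(120°) = 144 + 121 + 132 = 397
  SV ≈ 19.92

Step 3: From BS = √145, SW = 12, and ∠BSW = 150°, by the law of cosines:
  BW² = BS² + SW² - 2·BS·SW·cos(150°) = 145 + 144 + 250.3 = 539.3
  BW ≈ 23.22

Step 4: From BS = √145, BT = 3, ST = 12, by the inverse law of cosines:
  cos(∠SBT) = (BS² + BT² - ST²) / (2·BS·BT)
  ∠SBT = 82.04°

Step 5: From BS = √145, BY = 9, SY = 8, by the inverse law of cosines:
  cos(∠SBY) = (BS² + BY² - SY²) / (2·BS·BY)
  ∠SBY = 41.63°

Step 6: From SB = √145, ST = 12, BT = 3, by the inverse law of cosines:
  cos(∠BST) = (SB² + ST² - BT²) / (2·SB·ST)
  ∠BST = 14.34°

Step 7: From SB = √145, SY = 8, BY = 9, by the inverse law of cosines:
  cos(∠BSY) = (SB² + SY² - BY²) / (2·SB·SY)
  ∠BSY = 48.37°

Step 8: From ST = 12, SV = 19.92, TV = 11, by the inverse law of cosines:
  cos(∠TSV) = (ST² + SV² - TV²) / (2·ST·SV)
  ∠TSV = 28.56°

Step 9: From TB = 3, TS = 12, BS = √145, by the inverse law of cosines:
  cos(∠BTS) = (TB² + TS² - BS²) / (2·TB·TS)
  ∠BTS = 83.62°

Step 10: From VS = 19.92, VT = 11, ST = 12, by the inverse law of cosines:
  cos(∠SVT) = (VS² + VT² - ST²) / (2·VS·VT)
  ∠SVT = 31.44°

Step 11: From BS = √145, BW = 23.22, SW = 12, by the inverse law of cosines:
  cos(∠SBW) = (BS² + BW² - SW²) / (2·BS·BW)
  ∠SBW = 14.97°

Step 12: From WB = 23.22, WS = 12, BS = √145, by the inverse law of cosines:
  cos(∠BWS) = (WB² + WS² - BS²) / (2·WB·WS)
  ∠BWS = 15.03°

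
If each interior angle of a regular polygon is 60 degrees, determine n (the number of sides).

The exterior angle is the supplement of the interior angle: 180 - 60 = 120 degrees.
Since the exterior angles of any convex polygon sum to 360 degrees, the number of sides is 360 / 120 = 3.

3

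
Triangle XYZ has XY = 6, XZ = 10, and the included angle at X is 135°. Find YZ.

By the law of cosines: YZ^2 = XY^2 + XZ^2 - 2*XY*XZ*cos(X)
YZ^2 = 6^2 + 10^2 - 2*6*10*cos(135°)
YZ^2 = 36 + 100 - 120*(-sqrt(2)/2)
YZ^2 = 60*sqrt(2) + 136
YZ = 2*sqrt(15*sqrt(2) + 34)

2*sqrt(15*sqrt(2) + 34)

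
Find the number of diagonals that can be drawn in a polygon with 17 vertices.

The number of diagonals in an n-gon is n(n - 3)/2.
For n = 17: 17(17 - 3)/2 = 17 × 14 / 2 = 119.

119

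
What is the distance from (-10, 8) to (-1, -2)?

The horizontal distance is |-1 - -10| = 9 and the vertical distance is |-2 - 8| = 10.
By the Pythagorean theorem, d = sqrt(9^2 + 10^2) = sqrt(181).

sqrt(181)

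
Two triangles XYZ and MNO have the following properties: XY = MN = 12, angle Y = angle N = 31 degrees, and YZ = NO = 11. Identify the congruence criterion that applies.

The given information provides:
XY = MN = 12, angle Y = angle N = 31 degrees, and YZ = NO = 11
This matches the SAS congruence theorem.
Two pairs of corresponding sides and the included angle are equal (Side-Angle-Side).

SAS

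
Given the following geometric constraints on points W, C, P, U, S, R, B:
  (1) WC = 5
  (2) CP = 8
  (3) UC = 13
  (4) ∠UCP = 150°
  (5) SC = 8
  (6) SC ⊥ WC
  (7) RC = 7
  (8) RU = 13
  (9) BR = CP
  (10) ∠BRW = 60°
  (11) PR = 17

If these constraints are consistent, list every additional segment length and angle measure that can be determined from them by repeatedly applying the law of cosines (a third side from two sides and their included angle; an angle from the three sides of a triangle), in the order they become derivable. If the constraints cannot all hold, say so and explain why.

These constraints are not satisfiable: by the triangle inequality in triangle CPR, (2) CP = 8 and (7) RC = 7 force PR ≤ 8 + 7 = 15, but (11) says PR = 17. No planar figure meets all of them, so nothing further can be derived.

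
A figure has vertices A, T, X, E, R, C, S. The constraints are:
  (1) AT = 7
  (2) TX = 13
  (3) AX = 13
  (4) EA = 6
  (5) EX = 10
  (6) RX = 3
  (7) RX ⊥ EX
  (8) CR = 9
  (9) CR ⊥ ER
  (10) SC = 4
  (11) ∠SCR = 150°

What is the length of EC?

Step 1: By the law of cosines on triangle EXR: ER² = 10² + 3² − 2·10·3·cos(90°) = 109, so ER = √109.
Step 2: By the law of cosines on triangle ERC: EC² = √109² + 9² − 2·√109·9·cos(90°) = 190, so EC = √190.

Therefore, the length of EC = √190.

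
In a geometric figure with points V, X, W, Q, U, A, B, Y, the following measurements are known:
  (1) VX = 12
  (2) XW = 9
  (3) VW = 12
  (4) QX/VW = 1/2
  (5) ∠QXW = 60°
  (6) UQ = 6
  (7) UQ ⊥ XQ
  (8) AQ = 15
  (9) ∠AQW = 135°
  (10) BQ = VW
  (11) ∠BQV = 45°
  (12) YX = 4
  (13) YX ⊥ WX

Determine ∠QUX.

From the given relations: QX = 1/2·VW = 1/2·12 = 6.
Step 1: By the law of cosines on triangle UQX: UX² = 6² + 6² − 2·6·6·cos(90°) = 72, so UX = 6·√2.
Step 2: By the inverse law of cosines on triangle QUX: cos(∠QUX) = (6² + (6·√2)² − 6²) / (2·6·6·√2) = 72/101.82 = 0.7071, so ∠QUX = 45°.

Therefore, the measure of angle ∠QUX = 45°.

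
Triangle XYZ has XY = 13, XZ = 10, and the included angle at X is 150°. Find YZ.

By the law of cosines: YZ^2 = XY^2 + XZ^2 - 2*XY*XZ*cos(X)
YZ^2 = 13^2 + 10^2 - 2*13*10*cos(150°)
YZ^2 = 169 + 100 - 260*(-sqrt(3)/2)
YZ^2 = 130*sqrt(3) + 269
YZ = sqrt(130*sqrt(3) + 269)

sqrt(130*sqrt(3) + 269)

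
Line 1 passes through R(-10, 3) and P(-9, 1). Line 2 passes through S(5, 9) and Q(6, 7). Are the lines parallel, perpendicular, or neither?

Slope of line 1: m1 = (1 - 3)/(-9 - -10) = -2/1 = -2
Slope of line 2: m2 = (7 - 9)/(6 - 5) = -2/1 = -2
m1 = m2, so the lines are parallel.

Parallel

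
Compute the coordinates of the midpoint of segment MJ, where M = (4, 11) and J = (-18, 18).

M = ((x₁ + x₂)/2, (y₁ + y₂)/2)
= ((4 + -18)/2, (11 + 18)/2)
= (-14/2, 29/2) = (-7, 29/2)

(-7, 29/2)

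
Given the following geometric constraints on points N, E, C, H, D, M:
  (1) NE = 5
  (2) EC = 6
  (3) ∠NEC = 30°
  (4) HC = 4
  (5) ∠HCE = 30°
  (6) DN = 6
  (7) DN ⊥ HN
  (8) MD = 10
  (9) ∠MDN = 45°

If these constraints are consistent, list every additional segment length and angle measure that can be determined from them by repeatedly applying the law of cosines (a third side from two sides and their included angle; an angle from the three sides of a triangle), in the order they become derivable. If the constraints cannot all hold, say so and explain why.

The constraints are consistent. Derivable facts, in order:
After 1 step:
- EH ≈ 3.23
- NC ≈ 3.01
- NM ≈ 7.15
After 2 steps:
- ∠CEH = 38.26°
- ∠CHE = 111.74°
- ∠CNE = 93.74°
- ∠DMN = 36.39°
- ∠DNM = 98.61°
- ∠ECN = 56.26°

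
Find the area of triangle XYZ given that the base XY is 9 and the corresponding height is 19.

Area = (1/2)(9)(19) = 171/2

171/2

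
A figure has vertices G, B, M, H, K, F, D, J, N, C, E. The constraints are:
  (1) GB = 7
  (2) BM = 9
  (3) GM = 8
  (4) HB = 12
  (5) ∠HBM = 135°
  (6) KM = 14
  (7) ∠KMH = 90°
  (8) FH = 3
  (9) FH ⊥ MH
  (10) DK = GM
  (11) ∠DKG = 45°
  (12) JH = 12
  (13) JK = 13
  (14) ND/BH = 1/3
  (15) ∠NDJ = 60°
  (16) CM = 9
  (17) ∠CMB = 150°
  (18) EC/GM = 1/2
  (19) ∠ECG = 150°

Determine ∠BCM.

Step 1: By the law of cosines on triangle CMB: CB² = 9² + 9² − 2·9·9·cos(150°) = 302.3, so CB ≈ 17.39.
Step 2: By the inverse law of cosines on triangle BCM: cos(∠BCM) = (17.39² + 9² − 9²) / (2·17.39·9) = 302.3/312.96 = 0.9659, so ∠BCM = 15°.

Therefore, the measure of angle ∠BCM = 15°.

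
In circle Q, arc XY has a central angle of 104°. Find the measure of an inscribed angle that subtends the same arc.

By the inscribed angle theorem, the inscribed angle is half the central angle.
Inscribed angle = 104° / 2 = 52°

52°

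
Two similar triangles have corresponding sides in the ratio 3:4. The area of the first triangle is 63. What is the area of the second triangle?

Area ratio = (3/4)^2 = 9/16. Area of the second triangle = 63 * 16/9 = 112.

112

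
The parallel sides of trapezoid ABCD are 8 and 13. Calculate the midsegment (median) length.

midsegment = (8 + 13) / 2 = 21 / 2 = 21/2

21/2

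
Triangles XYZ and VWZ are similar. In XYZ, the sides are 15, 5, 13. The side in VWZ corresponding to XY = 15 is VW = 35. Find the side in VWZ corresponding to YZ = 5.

k = 35/15 = 7/3. WZ = 7/3 * 5 = 35/3.

35/3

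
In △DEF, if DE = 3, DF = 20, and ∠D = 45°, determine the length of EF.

By the law of cosines: EF^2 = DE^2 + DF^2 - 2*DE*DF*cos(D)
EF^2 = 3^2 + 20^2 - 2*3*20*cos(45°)
EF^2 = 9 + 400 - 120*(sqrt(2)/2)
EF^2 = 409 - 60*sqrt(2)
EF = sqrt(409 - 60*sqrt(2))

sqrt(409 - 60*sqrt(2))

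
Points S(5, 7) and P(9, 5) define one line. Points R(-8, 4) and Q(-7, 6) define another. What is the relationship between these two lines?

Slope of line 1: m1 = (5 - 7)/(9 - 5) = -2/4 = -1/2
Slope of line 2: m2 = (6 - 4)/(-7 - -8) = 2/1 = 2
m1 * m2 = (-1/2) * (2) = -1 = -1, so the lines are perpendicular.

Perpendicular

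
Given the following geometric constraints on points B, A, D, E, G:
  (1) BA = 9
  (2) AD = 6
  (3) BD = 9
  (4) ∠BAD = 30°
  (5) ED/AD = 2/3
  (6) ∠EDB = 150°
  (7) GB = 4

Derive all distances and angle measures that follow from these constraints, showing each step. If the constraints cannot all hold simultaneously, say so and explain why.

These constraints are not satisfiable: (1), (2) and (4) already determine BD: by the law of cosines BD² = 9² + 6² − 2·9·6·cos(30°) = 23.47, so BD ≈ 4.84, which contradicts (3) BD = 9. No planar figure meets all of them, so nothing further can be derived.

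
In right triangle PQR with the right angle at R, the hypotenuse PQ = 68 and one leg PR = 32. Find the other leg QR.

Rearranging the Pythagorean theorem to solve for the unknown leg:
leg^2 = hypotenuse^2 - known_leg^2 = 4624 - 1024 = 3600
leg = sqrt(3600) = 60.

60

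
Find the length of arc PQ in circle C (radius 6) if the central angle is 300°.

The full circumference is 2πr = 2π(6) = 12*pi.
The arc spans 300° out of 360°, which is a fraction of 5/6.
Arc length = 12*pi × 5/6 = 10*pi.

10*pi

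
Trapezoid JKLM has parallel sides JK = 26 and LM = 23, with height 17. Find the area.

Area of a trapezoid = (base1 + base2) * height / 2
Area = (26 + 23) * 17 / 2
Area = 49 * 17 / 2
Area = 833 / 2
Area = 833/2

833/2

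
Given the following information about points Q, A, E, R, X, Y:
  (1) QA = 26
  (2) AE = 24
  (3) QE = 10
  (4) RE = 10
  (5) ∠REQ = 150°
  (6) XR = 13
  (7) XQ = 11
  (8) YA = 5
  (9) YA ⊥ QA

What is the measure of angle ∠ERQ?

Step 1: By the law of cosines on triangle REQ: RQ² = 10² + 10² − 2·10·10·cos(150°) = 373.21, so RQ ≈ 19.32.
Step 2: By the inverse law of cosines on triangle ERQ: cos(∠ERQ) = (10² + 19.32² − 10²) / (2·10·19.32) = 373.21/386.37 = 0.9659, so ∠ERQ = 15°.

Therefore, the measure of angle ∠ERQ = 15°.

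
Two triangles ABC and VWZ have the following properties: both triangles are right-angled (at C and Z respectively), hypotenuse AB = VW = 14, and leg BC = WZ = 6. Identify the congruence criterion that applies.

The given information matches HL: The hypotenuse and one leg of two right triangles are equal (Hypotenuse-Leg).

HL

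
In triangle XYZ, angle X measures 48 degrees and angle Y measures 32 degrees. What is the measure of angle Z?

The interior angles sum to 180°: angle Z = 180 - 48 - 32 = 100°.
The triangle is obtuse (angles 48°, 32°, 100°).

100 degrees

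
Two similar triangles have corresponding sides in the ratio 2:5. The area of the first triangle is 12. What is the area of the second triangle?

The ratio of areas of similar triangles = (side ratio)^2.
Side ratio = 2:5, so area ratio = 4:25.
Area of the second triangle / Area of the first triangle = 25/4
Area of the second triangle = 12 * 25/4 = 75

75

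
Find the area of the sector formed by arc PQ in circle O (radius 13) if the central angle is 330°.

The full circle has area πr² = π(13)² = 169*pi.
The sector covers 330° out of 360°, a fraction of 11/12.
Sector area = 169*pi × 11/12 = 1859*pi/12.

1859*pi/12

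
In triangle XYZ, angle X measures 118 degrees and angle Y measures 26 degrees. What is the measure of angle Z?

By the triangle angle sum property, the three interior angles of any triangle add up to 180°.
We know angle X = 118° and angle Y = 26°, so their sum is 144°.
Therefore angle Z = 180° - 144° = 36°.

36 degrees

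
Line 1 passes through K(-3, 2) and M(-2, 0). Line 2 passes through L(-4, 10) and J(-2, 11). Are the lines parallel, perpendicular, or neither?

Slope of line 1: m1 = (0 - 2)/(-2 - -3) = -2/1 = -2
Slope of line 2: m2 = (11 - 10)/(-2 - -4) = 1/2 = 1/2
Two lines are perpendicular when the product of their slopes is -1 (negative reciprocals).
m1 * m2 = (-2) * (1/2) = -1, confirming perpendicularity.

Perpendicular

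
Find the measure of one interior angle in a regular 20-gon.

Each interior angle of a regular n-gon is (n - 2) * 180 / n.
For n = 20: (20 - 2) * 180 / 20 = 3240/20 = 162 degrees.

162 degrees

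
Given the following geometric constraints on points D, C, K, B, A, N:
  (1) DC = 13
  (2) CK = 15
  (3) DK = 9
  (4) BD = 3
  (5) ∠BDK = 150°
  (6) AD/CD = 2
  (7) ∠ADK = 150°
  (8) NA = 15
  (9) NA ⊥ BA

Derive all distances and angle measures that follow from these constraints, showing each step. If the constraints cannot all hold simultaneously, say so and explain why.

The constraints are consistent.

From the given relations:
  AD = 2·CD = 2·13 = 26

Step 1: From KD = 9, DB = 3, and ∠KDB = 150°, by the law of cosines:
  KB² = KD² + DB² - 2·KD·DB·cos(150°) = 81 + 9 + 46.77 = 136.8
  KB ≈ 11.69

Step 2: From KD = 9, DA = 26, and ∠KDA = 150°, by the law of cosines:
  KA² = KD² + DA² - 2·KD·DA·cos(150°) = 81 + 676 + 405.3 = 1162
  KA ≈ 34.09

Step 3: From DC = 13, DK = 9, CK = 15, by the inverse law of cosines:
  cos(∠CDK) = (DC² + DK² - CK²) / (2·DC·DK)
  ∠CDK = 83.87°

Step 4: From CD = 13, CK = 15, DK = 9, by the inverse law of cosines:
  cos(∠DCK) = (CD² + CK² - DK²) / (2·CD·CK)
  ∠DCK = 36.62°

Step 5: From KC = 15, KD = 9, CD = 13, by the inverse law of cosines:
  cos(∠CKD) = (KC² + KD² - CD²) / (2·KC·KD)
  ∠CKD = 59.51°

Step 6: From KA = 34.09, KD = 9, AD = 26, by the inverse law of cosines:
  cos(∠AKD) = (KA² + KD² - AD²) / (2·KA·KD)
  ∠AKD = 22.42°

Step 7: From KB = 11.69, KD = 9, BD = 3, by the inverse law of cosines:
  cos(∠BKD) = (KB² + KD² - BD²) / (2·KB·KD)
  ∠BKD = 7.37°

Step 8: From BD = 3, BK = 11.69, DK = 9, by the inverse law of cosines:
  cos(∠DBK) = (BD² + BK² - DK²) / (2·BD·BK)
  ∠DBK = 22.63°

Step 9: From AD = 26, AK = 34.09, DK = 9, by the inverse law of cosines:
  cos(∠DAK) = (AD² + AK² - DK²) / (2·AD·AK)
  ∠DAK = 7.58°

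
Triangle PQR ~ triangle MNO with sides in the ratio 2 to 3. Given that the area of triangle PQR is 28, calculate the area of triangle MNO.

For similar figures, the area ratio equals the square of the side ratio.
Side ratio (PQR to MNO) = 2:3, so area ratio = 2^2:3^2 = 4:9.
If the area of PQR is 28, then the area of MNO = 28 * (9/4) = 63.

63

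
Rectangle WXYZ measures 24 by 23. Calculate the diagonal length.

A rectangle's diagonal splits it into two right triangles, with the diagonal as the hypotenuse.
By the Pythagorean theorem, d^2 = 24^2 + 23^2 = 1105.
Therefore d = sqrt(1105).

sqrt(1105)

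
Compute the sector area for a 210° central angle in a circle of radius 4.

The full circle has area πr² = π(4)² = 16*pi.
The sector covers 210° out of 360°, a fraction of 7/12.
Sector area = 16*pi × 7/12 = 28*pi/3.

28*pi/3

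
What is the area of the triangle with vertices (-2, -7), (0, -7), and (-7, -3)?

Using the Shoelace formula for a triangle:
Area = (1/2)|x0(y1 - y2) + x1(y2 - y0) + x2(y0 - y1)|
Area = (1/2)|-2(-7 - -3) + 0(-3 - -7) + -7(-7 - -7)|
Area = (1/2)|8 + 0 + 0|
Area = (1/2)|8|
Area = (1/2)(8)
Area = 4

4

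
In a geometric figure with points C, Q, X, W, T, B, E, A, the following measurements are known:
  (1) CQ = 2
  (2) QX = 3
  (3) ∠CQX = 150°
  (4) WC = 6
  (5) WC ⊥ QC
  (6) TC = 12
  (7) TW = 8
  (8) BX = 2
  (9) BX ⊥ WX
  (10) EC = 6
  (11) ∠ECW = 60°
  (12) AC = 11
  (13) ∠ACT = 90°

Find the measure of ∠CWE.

Step 1: By the law of cosines on triangle WCE: WE² = 6² + 6² − 2·6·6·cos(60°) = 36, so WE = 6.
Step 2: By the inverse law of cosines on triangle CWE: cos(∠CWE) = (6² + 6² − 6²) / (2·6·6) = 36/72 = 0.5, so ∠CWE = 60°.

Therefore, the measure of angle ∠CWE = 60°.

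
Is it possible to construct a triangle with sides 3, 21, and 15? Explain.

No.
The triangle inequality is violated: 3 + 15 = 18 ≤ 21.
These lengths cannot form a triangle.

No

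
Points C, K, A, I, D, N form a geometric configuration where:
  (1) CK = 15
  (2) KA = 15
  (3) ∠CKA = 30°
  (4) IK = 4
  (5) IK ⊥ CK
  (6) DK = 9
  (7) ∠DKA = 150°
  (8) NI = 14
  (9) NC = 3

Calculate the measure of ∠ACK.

Step 1: By the law of cosines on triangle CKA: CA² = 15² + 15² − 2·15·15·cos(30°) = 60.29, so CA ≈ 7.76.
Step 2: By the inverse law of cosines on triangle ACK: cos(∠ACK) = (7.76² + 15² − 15²) / (2·7.76·15) = 60.29/232.94 = 0.2588, so ∠ACK = 75°.

Therefore, the measure of angle ∠ACK = 75°.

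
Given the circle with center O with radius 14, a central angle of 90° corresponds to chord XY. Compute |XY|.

Chord length = 2r sin(θ/2)
= 2 × 14 × sin(90°/2)
= 2 × 14 × sin(45°)
= 14*sqrt(2)

14*sqrt(2)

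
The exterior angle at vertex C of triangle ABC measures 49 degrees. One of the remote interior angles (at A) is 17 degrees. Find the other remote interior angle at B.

By the exterior angle theorem: exterior angle = sum of remote interior angles.
49 = 17 + angle B
angle B = 49 - 17 = 32 degrees

32 degrees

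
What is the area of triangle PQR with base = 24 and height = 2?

Area = (1/2) * base * height
Area = (1/2) * 24 * 2
Area = 24

24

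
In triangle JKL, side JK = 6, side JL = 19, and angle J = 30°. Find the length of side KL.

Law of cosines: KL^2 = 6^2 + 19^2 - 2(6)(19)cos(30°) = 397 - 114*sqrt(3), so KL = sqrt(397 - 114*sqrt(3)).

sqrt(397 - 114*sqrt(3))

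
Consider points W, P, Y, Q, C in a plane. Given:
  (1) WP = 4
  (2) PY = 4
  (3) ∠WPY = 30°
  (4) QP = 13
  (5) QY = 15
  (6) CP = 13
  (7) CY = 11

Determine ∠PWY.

Step 1: By the law of cosines on triangle WPY: WY² = 4² + 4² − 2·4·4·cos(30°) = 4.29, so WY ≈ 2.07.
Step 2: By the inverse law of cosines on triangle PWY: cos(∠PWY) = (4² + 2.07² − 4²) / (2·4·2.07) = 4.29/16.56 = 0.2588, so ∠PWY = 75°.

Therefore, the measure of angle ∠PWY = 75°.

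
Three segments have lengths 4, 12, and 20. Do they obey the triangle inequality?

The longest side is 20. The other two sides sum to 4 + 12 = 16.
Since 16 ≤ 20, the two shorter sides cannot reach around to close the triangle.

No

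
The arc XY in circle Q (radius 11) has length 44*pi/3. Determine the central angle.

Arc length L = 2πr × θ/360, so θ = 360L / (2πr).
θ = 360 × 44*pi/3 / (2π × 11)
θ = 240°
θ = 240°

240°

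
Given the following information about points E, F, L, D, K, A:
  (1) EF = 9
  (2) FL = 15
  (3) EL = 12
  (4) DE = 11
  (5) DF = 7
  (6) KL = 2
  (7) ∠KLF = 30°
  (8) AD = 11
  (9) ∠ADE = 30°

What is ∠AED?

Step 1: By the law of cosines on triangle EDA: EA² = 11² + 11² − 2·11·11·cos(30°) = 32.42, so EA ≈ 5.69.
Step 2: By the inverse law of cosines on triangle AED: cos(∠AED) = (5.69² + 11² − 11²) / (2·5.69·11) = 32.42/125.27 = 0.2588, so ∠AED = 75°.

Therefore, the measure of angle ∠AED = 75°.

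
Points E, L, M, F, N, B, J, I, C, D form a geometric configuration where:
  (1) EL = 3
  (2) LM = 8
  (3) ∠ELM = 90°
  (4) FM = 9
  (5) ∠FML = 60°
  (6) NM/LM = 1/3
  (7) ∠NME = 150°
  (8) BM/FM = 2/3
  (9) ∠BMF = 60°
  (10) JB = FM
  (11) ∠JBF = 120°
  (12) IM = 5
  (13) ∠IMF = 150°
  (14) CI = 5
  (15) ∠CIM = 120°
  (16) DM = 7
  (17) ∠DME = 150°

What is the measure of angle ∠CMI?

Step 1: By the law of cosines on triangle MIC: MC² = 5² + 5² − 2·5·5·cos(120°) = 75, so MC = 5·√3.
Step 2: By the inverse law of cosines on triangle CMI: cos(∠CMI) = ((5·√3)² + 5² − 5²) / (2·5·√3·5) = 75/86.6 = 0.866, so ∠CMI = 30°.

Therefore, the measure of angle ∠CMI = 30°.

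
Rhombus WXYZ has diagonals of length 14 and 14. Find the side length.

Half-diagonals are 7 and 7. side = sqrt(7^2 + 7^2) = sqrt(98) = 7*sqrt(2)

7*sqrt(2)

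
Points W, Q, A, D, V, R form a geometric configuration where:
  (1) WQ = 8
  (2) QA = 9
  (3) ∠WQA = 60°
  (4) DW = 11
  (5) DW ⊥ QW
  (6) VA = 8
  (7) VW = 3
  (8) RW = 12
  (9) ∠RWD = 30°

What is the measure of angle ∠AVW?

Step 1: By the law of cosines on triangle AQW: AW² = 9² + 8² − 2·9·8·cos(60°) = 73, so AW = √73.
Step 2: By the inverse law of cosines on triangle AVW: cos(∠AVW) = (8² + 3² − √73²) / (2·8·3) = 0/48 = 0, so ∠AVW = 90°.

Therefore, the measure of angle ∠AVW = 90°.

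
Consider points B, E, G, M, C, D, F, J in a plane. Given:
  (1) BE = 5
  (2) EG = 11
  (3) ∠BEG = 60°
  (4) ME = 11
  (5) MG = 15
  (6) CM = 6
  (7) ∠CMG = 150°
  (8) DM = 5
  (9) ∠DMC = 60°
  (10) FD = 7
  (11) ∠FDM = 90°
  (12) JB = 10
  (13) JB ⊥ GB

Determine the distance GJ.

Step 1: By the law of cosines on triangle BEG: BG² = 5² + 11² − 2·5·11·cos(60°) = 91, so BG = √91.
Step 2: By the law of cosines on triangle GBJ: GJ² = √91² + 10² − 2·√91·10·cos(90°) = 191, so GJ = √191.

Therefore, the length of GJ = √191.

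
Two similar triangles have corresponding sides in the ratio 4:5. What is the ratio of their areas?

Area ratio = (side ratio)^2 = (4/5)^2 = 16:25.

16:25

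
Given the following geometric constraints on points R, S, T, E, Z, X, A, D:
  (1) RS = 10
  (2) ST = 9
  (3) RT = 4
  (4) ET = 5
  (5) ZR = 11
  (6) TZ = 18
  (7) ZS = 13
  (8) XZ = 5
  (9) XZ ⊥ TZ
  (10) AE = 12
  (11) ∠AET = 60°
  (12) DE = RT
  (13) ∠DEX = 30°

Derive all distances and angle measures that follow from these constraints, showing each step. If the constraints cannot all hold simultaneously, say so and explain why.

These constraints are not satisfiable: by the triangle inequality in triangle RTZ, (3) RT = 4 and (5) ZR = 11 force TZ ≤ 4 + 11 = 15, but (6) says TZ = 18. No planar figure meets all of them, so nothing further can be derived.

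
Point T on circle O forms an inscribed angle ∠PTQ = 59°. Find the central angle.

By the inscribed angle theorem, the central angle is twice the inscribed angle.
Central angle = 2 × 59° = 118°

118°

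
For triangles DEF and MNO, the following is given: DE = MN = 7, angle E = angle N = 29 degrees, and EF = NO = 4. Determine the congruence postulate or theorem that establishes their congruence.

The given information provides:
DE = MN = 7, angle E = angle N = 29 degrees, and EF = NO = 4
This matches the SAS congruence theorem.
Two pairs of corresponding sides and the included angle are equal (Side-Angle-Side).

SAS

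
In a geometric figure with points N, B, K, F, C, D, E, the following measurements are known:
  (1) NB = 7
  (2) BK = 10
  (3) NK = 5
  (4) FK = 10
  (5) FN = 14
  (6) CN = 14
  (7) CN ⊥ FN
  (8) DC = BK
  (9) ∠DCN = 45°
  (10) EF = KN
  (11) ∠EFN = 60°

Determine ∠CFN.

Step 1: By the law of cosines on triangle FNC: FC² = 14² + 14² − 2·14·14·cos(90°) = 392, so FC = 14·√2.
Step 2: By the inverse law of cosines on triangle CFN: cos(∠CFN) = ((14·√2)² + 14² − 14²) / (2·14·√2·14) = 392/554.37 = 0.7071, so ∠CFN = 45°.

Therefore, the measure of angle ∠CFN = 45°.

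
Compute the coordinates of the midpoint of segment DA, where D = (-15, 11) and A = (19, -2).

The midpoint is the average of the coordinates:
x: (-15 + 19)/2 = 2
y: (11 + -2)/2 = 9/2
Midpoint = (2, 9/2)

(2, 9/2)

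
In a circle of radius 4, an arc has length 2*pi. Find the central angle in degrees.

Arc length L = 2πr × θ/360, so θ = 360L / (2πr).
θ = 360 × 2*pi / (2π × 4)
θ = 90°
θ = 90°

90°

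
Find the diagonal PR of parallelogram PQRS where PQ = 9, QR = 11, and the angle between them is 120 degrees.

Using the law of cosines:
d^2 = 9^2 + 11^2 - 2(9)(11)cos(120 degrees)
d^2 = 81 + 121 - 198*-1/2
d^2 = 301
d = sqrt(301)

sqrt(301)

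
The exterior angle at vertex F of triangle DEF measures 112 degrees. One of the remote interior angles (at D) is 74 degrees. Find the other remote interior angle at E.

By the exterior angle theorem: exterior angle = sum of remote interior angles.
112 = 74 + angle E
angle E = 112 - 74 = 38 degrees

38 degrees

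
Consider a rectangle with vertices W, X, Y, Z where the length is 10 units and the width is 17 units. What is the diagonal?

Using the Pythagorean theorem:
d² = 10² + 17² = 100 + 289 = 389
d = sqrt(389)

sqrt(389)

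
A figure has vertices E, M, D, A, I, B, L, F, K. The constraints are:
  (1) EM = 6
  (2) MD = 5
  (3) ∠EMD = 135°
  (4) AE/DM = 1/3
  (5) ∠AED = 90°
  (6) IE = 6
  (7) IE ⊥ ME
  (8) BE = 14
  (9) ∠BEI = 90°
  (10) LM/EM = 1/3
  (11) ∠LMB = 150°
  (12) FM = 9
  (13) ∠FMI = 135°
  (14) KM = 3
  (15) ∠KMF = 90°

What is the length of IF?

Step 1: By the law of cosines on triangle IEM: IM² = 6² + 6² − 2·6·6·cos(90°) = 72, so IM = 6·√2.
Step 2: By the law of cosines on triangle IMF: IF² = (6·√2)² + 9² − 2·6·√2·9·cos(135°) = 261, so IF = 3·√29.

Therefore, the length of IF = 3·√29.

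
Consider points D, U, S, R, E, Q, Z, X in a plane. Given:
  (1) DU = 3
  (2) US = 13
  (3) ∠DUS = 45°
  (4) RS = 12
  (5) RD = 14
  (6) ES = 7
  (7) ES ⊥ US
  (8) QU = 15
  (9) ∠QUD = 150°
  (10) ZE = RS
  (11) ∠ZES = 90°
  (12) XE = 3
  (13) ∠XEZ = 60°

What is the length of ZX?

From the given relations: ZE = RS = 12.
Step 1: By the law of cosines on triangle ZEX: ZX² = 12² + 3² − 2·12·3·cos(60°) = 117, so ZX = 3·√13.

Therefore, the length of ZX = 3·√13.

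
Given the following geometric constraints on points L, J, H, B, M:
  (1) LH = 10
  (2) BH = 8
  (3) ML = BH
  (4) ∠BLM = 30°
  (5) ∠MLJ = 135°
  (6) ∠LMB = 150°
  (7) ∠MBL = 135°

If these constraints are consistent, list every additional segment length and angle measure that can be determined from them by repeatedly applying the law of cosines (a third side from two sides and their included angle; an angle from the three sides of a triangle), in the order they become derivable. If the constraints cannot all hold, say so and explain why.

These constraints are not satisfiable: (4), (6) and (7) are the three interior angles of triangle BLM, which must sum to 180°, but 30° + 150° + 135° = 315°. No planar figure meets all of them, so nothing further can be derived.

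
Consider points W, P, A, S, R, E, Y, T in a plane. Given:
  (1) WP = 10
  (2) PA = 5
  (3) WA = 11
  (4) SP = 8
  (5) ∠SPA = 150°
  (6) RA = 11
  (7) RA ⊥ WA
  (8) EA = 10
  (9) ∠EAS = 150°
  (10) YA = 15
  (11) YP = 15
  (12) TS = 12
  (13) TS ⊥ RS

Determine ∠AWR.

Step 1: By the law of cosines on triangle WAR: WR² = 11² + 11² − 2·11·11·cos(90°) = 242, so WR = 11·√2.
Step 2: By the inverse law of cosines on triangle AWR: cos(∠AWR) = (11² + (11·√2)² − 11²) / (2·11·11·√2) = 242/342.24 = 0.7071, so ∠AWR = 45°.

Therefore, the measure of angle ∠AWR = 45°.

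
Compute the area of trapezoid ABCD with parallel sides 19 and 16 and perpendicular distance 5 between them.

Area = (19 + 16) * 5 / 2 = 175 / 2 = 175/2

175/2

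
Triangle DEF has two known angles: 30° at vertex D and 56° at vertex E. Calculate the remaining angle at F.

The interior angles sum to 180°: angle F = 180 - 30 - 56 = 94°.
The triangle is obtuse (angles 30°, 56°, 94°).

94 degrees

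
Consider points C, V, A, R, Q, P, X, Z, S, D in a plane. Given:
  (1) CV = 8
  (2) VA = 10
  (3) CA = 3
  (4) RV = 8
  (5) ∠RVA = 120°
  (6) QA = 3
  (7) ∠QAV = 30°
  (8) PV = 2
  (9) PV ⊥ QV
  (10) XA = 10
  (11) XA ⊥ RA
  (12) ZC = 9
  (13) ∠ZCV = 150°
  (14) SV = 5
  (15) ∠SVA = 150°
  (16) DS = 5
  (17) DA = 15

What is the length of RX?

Step 1: By the law of cosines on triangle RVA: RA² = 8² + 10² − 2·8·10·cos(120°) = 244, so RA = 2·√61.
Step 2: By the law of cosines on triangle RAX: RX² = (2·√61)² + 10² − 2·2·√61·10·cos(90°) = 344, so RX = 2·√86.

Therefore, the length of RX = 2·√86.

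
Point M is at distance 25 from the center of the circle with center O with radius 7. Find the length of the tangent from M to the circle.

Let T be the point of tangency. Then OT ⊥ MT (radius ⊥ tangent).
In right triangle OTM: OM² = OT² + MT²
25² = 7² + MT²
MT² = 576, MT = 24

24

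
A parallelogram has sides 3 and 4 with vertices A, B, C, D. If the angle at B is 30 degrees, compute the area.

Area = 3 * 4 * sin(30°) = 12 * 1/2 = 6

6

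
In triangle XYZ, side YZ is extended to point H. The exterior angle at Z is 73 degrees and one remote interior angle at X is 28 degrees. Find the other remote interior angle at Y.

By the exterior angle theorem: exterior angle = sum of remote interior angles.
73 = 28 + angle Y
angle Y = 73 - 28 = 45 degrees

45 degrees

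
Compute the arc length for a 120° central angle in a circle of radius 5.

The full circumference is 2πr = 2π(5) = 10*pi.
The arc spans 120° out of 360°, which is a fraction of 1/3.
Arc length = 10*pi × 1/3 = 10*pi/3.

10*pi/3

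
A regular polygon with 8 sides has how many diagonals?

Each of the 8 vertices connects to 5 non-adjacent vertices via diagonals.
Total connections = 8 × 5 = 40, but each diagonal is counted twice.
Number of diagonals = 40 / 2 = 20.

20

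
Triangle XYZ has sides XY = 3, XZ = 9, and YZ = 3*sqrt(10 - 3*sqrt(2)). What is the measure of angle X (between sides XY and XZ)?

By the inverse law of cosines: cos(X) = (XY² + XZ² - YZ²) / (2 × XY × XZ)
cos(X) = (3² + 9² - (3*sqrt(10 - 3*sqrt(2)))²) / (2 × 3 × 9)
cos(X) = (9 + 81 - (90 - 27*sqrt(2))) / 54
cos(X) = sqrt(2)/2
X = arccos(sqrt(2)/2) = 45°

45°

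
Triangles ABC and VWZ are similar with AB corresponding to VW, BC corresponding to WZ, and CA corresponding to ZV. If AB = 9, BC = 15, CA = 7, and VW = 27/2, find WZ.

Similar triangles have proportional sides. Setting up the proportion:
VW / AB = WZ / BC
27/2 / 9 = WZ / 15
WZ = 15 * 27/2 / 9 = 45/2.

45/2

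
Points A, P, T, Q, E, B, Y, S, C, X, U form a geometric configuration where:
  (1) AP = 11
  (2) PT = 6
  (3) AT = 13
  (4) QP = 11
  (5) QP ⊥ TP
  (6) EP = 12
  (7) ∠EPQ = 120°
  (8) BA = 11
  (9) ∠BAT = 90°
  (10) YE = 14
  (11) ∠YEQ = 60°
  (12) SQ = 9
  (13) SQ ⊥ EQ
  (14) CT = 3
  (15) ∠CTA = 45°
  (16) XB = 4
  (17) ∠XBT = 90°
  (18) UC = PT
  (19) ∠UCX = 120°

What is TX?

Step 1: By the law of cosines on triangle BAT: BT² = 11² + 13² − 2·11·13·cos(90°) = 290, so BT ≈ 17.03.
Step 2: By the law of cosines on triangle TBX: TX² = 17.03² + 4² − 2·17.03·4·cos(90°) = 306, so TX = 3·√34.

Therefore, the length of TX = 3·√34.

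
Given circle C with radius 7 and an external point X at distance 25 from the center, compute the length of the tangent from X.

Let T be the point of tangency. Then CT ⊥ XT (radius ⊥ tangent).
In right triangle CTX: CX² = CT² + XT²
25² = 7² + XT²
XT² = 576, XT = 24

24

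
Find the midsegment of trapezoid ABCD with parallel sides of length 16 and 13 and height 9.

The midsegment (median) of a trapezoid connects the midpoints of the non-parallel sides.
Its length is the average of the two bases: (16 + 13) / 2 = 29/2.

29/2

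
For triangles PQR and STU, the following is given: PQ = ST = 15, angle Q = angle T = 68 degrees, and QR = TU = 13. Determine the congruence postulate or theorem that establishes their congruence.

The given information provides:
PQ = ST = 15, angle Q = angle T = 68 degrees, and QR = TU = 13
This matches the SAS congruence theorem.
Two pairs of corresponding sides and the included angle are equal (Side-Angle-Side).

SAS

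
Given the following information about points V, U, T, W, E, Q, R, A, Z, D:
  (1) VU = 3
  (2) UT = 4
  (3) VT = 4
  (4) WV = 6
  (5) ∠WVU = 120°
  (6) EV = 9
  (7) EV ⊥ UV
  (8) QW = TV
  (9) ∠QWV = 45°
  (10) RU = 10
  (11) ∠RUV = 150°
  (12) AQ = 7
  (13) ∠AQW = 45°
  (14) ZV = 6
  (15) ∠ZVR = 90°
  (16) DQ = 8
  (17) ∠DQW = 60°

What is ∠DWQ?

From the given relations: QW = TV = 4.
Step 1: By the law of cosines on triangle WQD: WD² = 4² + 8² − 2·4·8·cos(60°) = 48, so WD = 4·√3.
Step 2: By the inverse law of cosines on triangle DWQ: cos(∠DWQ) = ((4·√3)² + 4² − 8²) / (2·4·√3·4) = 0/55.43 = 0, so ∠DWQ = 90°.

Therefore, the measure of angle ∠DWQ = 90°.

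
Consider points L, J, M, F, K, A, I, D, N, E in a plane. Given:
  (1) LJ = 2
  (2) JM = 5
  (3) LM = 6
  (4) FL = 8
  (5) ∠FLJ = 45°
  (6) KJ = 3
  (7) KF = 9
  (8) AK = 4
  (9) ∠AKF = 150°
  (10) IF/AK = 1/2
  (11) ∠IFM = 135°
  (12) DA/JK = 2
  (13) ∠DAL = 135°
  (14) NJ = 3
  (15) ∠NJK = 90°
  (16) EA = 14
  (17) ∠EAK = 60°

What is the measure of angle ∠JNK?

Step 1: By the law of cosines on triangle NJK: NK² = 3² + 3² − 2·3·3·cos(90°) = 18, so NK = 3·√2.
Step 2: By the inverse law of cosines on triangle JNK: cos(∠JNK) = (3² + (3·√2)² − 3²) / (2·3·3·√2) = 18/25.46 = 0.7071, so ∠JNK = 45°.

Therefore, the measure of angle ∠JNK = 45°.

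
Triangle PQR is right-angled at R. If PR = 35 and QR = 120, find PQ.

PQ = sqrt(35^2 + 120^2) = sqrt(15625) = 125

125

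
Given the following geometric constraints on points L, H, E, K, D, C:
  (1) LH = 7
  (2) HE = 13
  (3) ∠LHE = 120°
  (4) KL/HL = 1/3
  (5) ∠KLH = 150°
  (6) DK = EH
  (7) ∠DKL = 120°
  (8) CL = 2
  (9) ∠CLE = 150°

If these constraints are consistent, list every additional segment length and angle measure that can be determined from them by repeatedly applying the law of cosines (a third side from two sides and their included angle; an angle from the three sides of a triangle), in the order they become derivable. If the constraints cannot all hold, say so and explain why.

The constraints are consistent. Derivable facts, in order:
After 1 step:
- HK ≈ 9.1
- LD ≈ 14.31
- LE ≈ 17.58
After 2 steps:
- EC ≈ 19.34
- ∠DLK = 51.88°
- ∠ELH = 39.83°
- ∠HEL = 20.17°
- ∠HKL = 22.63°
- ∠KDL = 8.12°
- ∠KHL = 7.37°
After 3 steps:
- ∠CEL = 2.96°
- ∠ECL = 27.04°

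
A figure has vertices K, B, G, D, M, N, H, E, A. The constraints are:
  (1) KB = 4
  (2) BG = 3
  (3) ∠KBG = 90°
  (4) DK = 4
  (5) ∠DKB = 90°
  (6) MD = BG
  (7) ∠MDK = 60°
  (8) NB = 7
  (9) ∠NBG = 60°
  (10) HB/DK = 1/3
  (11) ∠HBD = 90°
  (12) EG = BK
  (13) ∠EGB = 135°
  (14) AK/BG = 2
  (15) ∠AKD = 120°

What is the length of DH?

From the given relations: HB = 1/3·DK = 1/3·4 ≈ 1.33.
Step 1: By the law of cosines on triangle BKD: BD² = 4² + 4² − 2·4·4·cos(90°) = 32, so BD = 4·√2.
Step 2: By the law of cosines on triangle DBH: DH² = (4·√2)² + 1.33² − 2·4·√2·1.33·cos(90°) = 33.78, so DH = 4/3·√19.

Therefore, the length of DH = 4/3·√19.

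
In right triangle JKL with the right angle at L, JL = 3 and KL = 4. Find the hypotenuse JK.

In a right triangle, the square of the hypotenuse equals the sum of the squares of the two legs.
The legs are 3 and 4, so the hypotenuse = sqrt(9 + 16) = sqrt(25) = 5.

5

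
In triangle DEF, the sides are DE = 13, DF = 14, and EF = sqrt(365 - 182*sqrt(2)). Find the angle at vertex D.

By the inverse law of cosines: cos(D) = (DE² + DF² - EF²) / (2 × DE × DF)
cos(D) = (13² + 14² - (sqrt(365 - 182*sqrt(2)))²) / (2 × 13 × 14)
cos(D) = (169 + 196 - (365 - 182*sqrt(2))) / 364
cos(D) = sqrt(2)/2
D = arccos(sqrt(2)/2) = 45°

45°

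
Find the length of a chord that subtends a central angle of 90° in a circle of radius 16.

Drop a perpendicular from the center to the chord, bisecting both the chord and the central angle.
Each half-chord = r sin(θ/2) = 16 sin(45°).
The full chord = 2 × 16 × sin(45°) = 16*sqrt(2).

16*sqrt(2)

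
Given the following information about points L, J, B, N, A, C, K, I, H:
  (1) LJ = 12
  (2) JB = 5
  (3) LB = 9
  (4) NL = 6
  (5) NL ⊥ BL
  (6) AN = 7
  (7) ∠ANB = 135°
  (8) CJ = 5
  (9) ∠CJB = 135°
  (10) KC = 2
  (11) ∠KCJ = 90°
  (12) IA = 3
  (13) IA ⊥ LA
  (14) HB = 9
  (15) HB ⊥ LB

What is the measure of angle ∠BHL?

Step 1: By the law of cosines on triangle HBL: HL² = 9² + 9² − 2·9·9·cos(90°) = 162, so HL = 9·√2.
Step 2: By the inverse law of cosines on triangle BHL: cos(∠BHL) = (9² + (9·√2)² − 9²) / (2·9·9·√2) = 162/229.1 = 0.7071, so ∠BHL = 45°.

Therefore, the measure of angle ∠BHL = 45°.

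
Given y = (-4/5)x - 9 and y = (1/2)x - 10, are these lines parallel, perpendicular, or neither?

Slope of line 1: m1 = -4/5
Slope of line 2: m2 = 1/2
For parallel lines we need equal slopes: -4/5 != 1/2.
For perpendicular lines we need m1*m2 = -1: (-4/5)(1/2) = -2/5 != -1.
Since neither condition holds, the lines are neither parallel nor perpendicular.

Neither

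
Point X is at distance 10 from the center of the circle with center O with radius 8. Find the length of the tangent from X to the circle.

Let T be the point of tangency. Then OT ⊥ XT (radius ⊥ tangent).
In right triangle OTX: OX² = OT² + XT²
10² = 8² + XT²
XT² = 36, XT = 6

6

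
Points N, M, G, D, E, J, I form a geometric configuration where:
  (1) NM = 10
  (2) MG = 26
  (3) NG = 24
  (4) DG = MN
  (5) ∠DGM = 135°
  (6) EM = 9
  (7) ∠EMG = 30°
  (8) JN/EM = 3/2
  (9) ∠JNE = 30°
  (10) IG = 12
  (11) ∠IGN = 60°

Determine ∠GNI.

Step 1: By the law of cosines on triangle NGI: NI² = 24² + 12² − 2·24·12·cos(60°) = 432, so NI = 12·√3.
Step 2: By the inverse law of cosines on triangle GNI: cos(∠GNI) = (24² + (12·√3)² − 12²) / (2·24·12·√3) = 864/997.66 = 0.866, so ∠GNI = 30°.

Therefore, the measure of angle ∠GNI = 30°.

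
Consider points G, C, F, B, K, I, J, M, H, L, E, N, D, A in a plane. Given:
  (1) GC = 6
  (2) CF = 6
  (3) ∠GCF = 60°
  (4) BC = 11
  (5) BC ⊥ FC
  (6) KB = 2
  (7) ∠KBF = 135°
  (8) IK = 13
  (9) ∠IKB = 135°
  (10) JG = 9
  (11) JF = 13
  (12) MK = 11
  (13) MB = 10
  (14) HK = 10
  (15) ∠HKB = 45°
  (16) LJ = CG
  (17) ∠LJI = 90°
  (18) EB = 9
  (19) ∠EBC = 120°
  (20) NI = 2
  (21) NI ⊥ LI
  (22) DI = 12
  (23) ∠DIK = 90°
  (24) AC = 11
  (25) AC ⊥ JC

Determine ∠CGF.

Step 1: By the law of cosines on triangle GCF: GF² = 6² + 6² − 2·6·6·cos(60°) = 36, so GF = 6.
Step 2: By the inverse law of cosines on triangle CGF: cos(∠CGF) = (6² + 6² − 6²) / (2·6·6) = 36/72 = 0.5, so ∠CGF = 60°.

Therefore, the measure of angle ∠CGF = 60°.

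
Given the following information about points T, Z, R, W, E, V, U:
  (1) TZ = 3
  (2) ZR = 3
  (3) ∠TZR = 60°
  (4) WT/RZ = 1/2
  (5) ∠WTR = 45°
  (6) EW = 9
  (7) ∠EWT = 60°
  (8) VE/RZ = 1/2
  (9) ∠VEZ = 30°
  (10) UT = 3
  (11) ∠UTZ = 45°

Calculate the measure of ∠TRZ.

Step 1: By the law of cosines on triangle RZT: RT² = 3² + 3² − 2·3·3·cos(60°) = 9, so RT = 3.
Step 2: By the inverse law of cosines on triangle TRZ: cos(∠TRZ) = (3² + 3² − 3²) / (2·3·3) = 9/18 = 0.5, so ∠TRZ = 60°.

Therefore, the measure of angle ∠TRZ = 60°.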